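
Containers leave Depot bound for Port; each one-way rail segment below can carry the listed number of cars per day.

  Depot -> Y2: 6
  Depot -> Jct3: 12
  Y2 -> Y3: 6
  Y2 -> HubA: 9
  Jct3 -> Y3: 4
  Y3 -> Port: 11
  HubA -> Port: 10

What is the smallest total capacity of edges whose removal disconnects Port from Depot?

Augment Depot→Y2→Y3→Port: bottleneck 6, flow now 6.
Augment Depot→Jct3→Y3→Port: bottleneck 4, flow now 10.
No augmenting path remains; maximum flow = 10.
By max-flow min-cut, the minimum cut capacity equals the max flow.
In the residual graph, reachable from Depot: {Depot, Jct3}.
Min-cut edges: Depot→Y2 (6), Jct3→Y3 (4); capacity 6 + 4 = 10.

10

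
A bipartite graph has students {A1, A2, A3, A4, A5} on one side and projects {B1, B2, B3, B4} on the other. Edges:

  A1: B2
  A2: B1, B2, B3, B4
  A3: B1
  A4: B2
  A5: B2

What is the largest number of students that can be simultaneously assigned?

Unit-capacity flow: source→left, listed edges, right→sink; max matching = max flow.
Augmenting path A1→B2 (+1); matched 1.
Augmenting path A2→B1 (+1); matched 2.
Augmenting path A3→B1→A2→B3 (+1); matched 3.
No augmenting path remains; maximum matching = 3.
König certificate: {A2, A3, B2} is a vertex cover of size 3 (every listed pair touches it), so no matching can be larger.

3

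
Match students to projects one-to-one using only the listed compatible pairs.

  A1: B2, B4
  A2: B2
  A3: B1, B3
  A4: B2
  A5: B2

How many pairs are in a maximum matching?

3

Unit-capacity flow: source→left, listed edges, right→sink; max matching = max flow.
Augmenting path A1→B2 (+1); matched 1.
Augmenting path A3→B1 (+1); matched 2.
Augmenting path A2→B2→A1→B4 (+1); matched 3.
No augmenting path remains; maximum matching = 3.
König certificate: {A1, A3, B2} is a vertex cover of size 3 (every listed pair touches it), so no matching can be larger.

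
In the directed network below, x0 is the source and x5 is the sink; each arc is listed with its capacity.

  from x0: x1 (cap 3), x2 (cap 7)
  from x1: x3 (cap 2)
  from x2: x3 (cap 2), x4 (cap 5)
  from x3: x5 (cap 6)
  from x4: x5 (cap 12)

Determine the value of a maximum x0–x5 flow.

Augment x0→x1→x3→x5: bottleneck 2, flow now 2.
Augment x0→x2→x3→x5: bottleneck 2, flow now 4.
Augment x0→x2→x4→x5: bottleneck 5, flow now 9.
No augmenting path remains; maximum flow = 9.
In the residual graph, reachable from x0: {x0, x1}.
Min-cut edges: x0→x2 (7), x1→x3 (2); capacity 7 + 2 = 9.
This cut is saturated, so no flow can exceed 9.

9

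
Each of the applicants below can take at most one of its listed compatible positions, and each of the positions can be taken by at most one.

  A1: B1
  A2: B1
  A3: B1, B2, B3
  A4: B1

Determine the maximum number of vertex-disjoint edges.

2

Unit-capacity flow: source→left, listed edges, right→sink; max matching = max flow.
Augmenting path A1→B1 (+1); matched 1.
Augmenting path A3→B2 (+1); matched 2.
No augmenting path remains; maximum matching = 2.
König certificate: {A3, B1} is a vertex cover of size 2 (every listed pair touches it), so no matching can be larger.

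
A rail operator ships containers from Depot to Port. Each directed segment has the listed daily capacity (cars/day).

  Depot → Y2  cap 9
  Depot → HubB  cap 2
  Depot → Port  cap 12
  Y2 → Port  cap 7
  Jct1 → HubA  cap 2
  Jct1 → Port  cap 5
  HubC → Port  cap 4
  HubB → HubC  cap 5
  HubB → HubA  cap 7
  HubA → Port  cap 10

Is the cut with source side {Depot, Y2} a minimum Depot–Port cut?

Yes — it is a minimum cut (capacity 21).

Given cut capacity: 2 + 12 + 7 = 21.
Augment Depot→Port: bottleneck 12, flow now 12.
Augment Depot→Y2→Port: bottleneck 7, flow now 19.
Augment Depot→HubB→HubC→Port: bottleneck 2, flow now 21.
No augmenting path remains; maximum flow = 21.
Cut capacity 21 equals the max flow, so it is a minimum cut.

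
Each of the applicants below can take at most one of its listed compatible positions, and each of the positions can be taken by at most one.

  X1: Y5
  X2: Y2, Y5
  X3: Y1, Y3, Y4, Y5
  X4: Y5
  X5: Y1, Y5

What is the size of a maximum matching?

Unit-capacity flow: source→left, listed edges, right→sink; max matching = max flow.
Augmenting path X1→Y5 (+1); matched 1.
Augmenting path X2→Y2 (+1); matched 2.
Augmenting path X3→Y1 (+1); matched 3.
Augmenting path X5→Y1→X3→Y3 (+1); matched 4.
No augmenting path remains; maximum matching = 4.
König certificate: {X2, X3, X5, Y5} is a vertex cover of size 4 (every listed pair touches it), so no matching can be larger.

4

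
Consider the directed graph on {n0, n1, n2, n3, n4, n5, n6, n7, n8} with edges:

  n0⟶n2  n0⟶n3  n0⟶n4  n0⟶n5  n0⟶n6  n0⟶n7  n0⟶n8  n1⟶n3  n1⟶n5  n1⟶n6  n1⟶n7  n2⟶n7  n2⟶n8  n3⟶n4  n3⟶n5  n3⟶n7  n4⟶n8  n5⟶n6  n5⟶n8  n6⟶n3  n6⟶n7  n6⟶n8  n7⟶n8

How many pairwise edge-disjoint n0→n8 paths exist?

6

Assign every edge capacity 1; by Menger, the answer equals the max flow.
Path n0→n8 (+1); total 1.
Path n0→n2→n8 (+1); total 2.
Path n0→n4→n8 (+1); total 3.
Path n0→n5→n8 (+1); total 4.
Path n0→n6→n8 (+1); total 5.
Path n0→n7→n8 (+1); total 6.
No residual n0→n8 path; max flow = 6.
Certifying cut of size 6: {n0→n2, n0→n8, n4→n8, n5→n8, n6→n8, n7→n8}.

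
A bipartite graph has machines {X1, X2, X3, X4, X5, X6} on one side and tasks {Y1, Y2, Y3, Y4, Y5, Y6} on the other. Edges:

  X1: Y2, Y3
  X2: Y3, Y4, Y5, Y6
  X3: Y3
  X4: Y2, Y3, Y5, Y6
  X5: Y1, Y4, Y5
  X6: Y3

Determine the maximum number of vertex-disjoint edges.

5

Unit-capacity flow: source→left, listed edges, right→sink; max matching = max flow.
Augmenting path X1→Y2 (+1); matched 1.
Augmenting path X2→Y3 (+1); matched 2.
Augmenting path X4→Y5 (+1); matched 3.
Augmenting path X5→Y1 (+1); matched 4.
Augmenting path X3→Y3→X2→Y4 (+1); matched 5.
No augmenting path remains; maximum matching = 5.
König certificate: {X1, X2, X4, X5, Y3} is a vertex cover of size 5 (every listed pair touches it), so no matching can be larger.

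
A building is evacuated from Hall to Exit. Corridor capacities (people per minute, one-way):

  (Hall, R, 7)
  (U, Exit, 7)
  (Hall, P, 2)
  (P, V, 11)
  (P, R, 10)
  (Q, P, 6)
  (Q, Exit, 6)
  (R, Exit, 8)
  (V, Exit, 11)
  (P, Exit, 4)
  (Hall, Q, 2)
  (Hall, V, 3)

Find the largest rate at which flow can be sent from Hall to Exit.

14

Augment Hall→P→Exit: bottleneck 2, flow now 2.
Augment Hall→Q→Exit: bottleneck 2, flow now 4.
Augment Hall→R→Exit: bottleneck 7, flow now 11.
Augment Hall→V→Exit: bottleneck 3, flow now 14.
No augmenting path remains; maximum flow = 14.
In the residual graph, reachable from Hall: {Hall}.
Min-cut edges: Hall→P (2), Hall→Q (2), Hall→R (7), Hall→V (3); capacity 2 + 2 + 7 + 3 = 14.
This cut is saturated, so no flow can exceed 14.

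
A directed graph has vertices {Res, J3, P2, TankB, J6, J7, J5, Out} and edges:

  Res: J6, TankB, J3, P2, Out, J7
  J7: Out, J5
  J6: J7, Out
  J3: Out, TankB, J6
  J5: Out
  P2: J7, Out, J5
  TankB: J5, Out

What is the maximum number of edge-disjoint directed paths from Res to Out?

Assign every edge capacity 1; by Menger, the answer equals the max flow.
Path Res→Out (+1); total 1.
Path Res→J3→Out (+1); total 2.
Path Res→P2→Out (+1); total 3.
Path Res→TankB→Out (+1); total 4.
Path Res→J6→Out (+1); total 5.
Path Res→J7→Out (+1); total 6.
No residual Res→Out path; max flow = 6.
Certifying cut of size 6: {Res→J3, Res→J6, Res→J7, Res→Out, Res→P2, Res→TankB}.

6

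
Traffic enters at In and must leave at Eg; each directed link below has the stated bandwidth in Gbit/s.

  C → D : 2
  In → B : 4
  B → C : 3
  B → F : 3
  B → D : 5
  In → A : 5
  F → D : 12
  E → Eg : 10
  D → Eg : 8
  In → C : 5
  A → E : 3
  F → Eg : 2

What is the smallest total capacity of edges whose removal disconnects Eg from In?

Augment In→A→E→Eg: bottleneck 3, flow now 3.
Augment In→B→D→Eg: bottleneck 4, flow now 7.
Augment In→C→D→Eg: bottleneck 2, flow now 9.
No augmenting path remains; maximum flow = 9.
By max-flow min-cut, the minimum cut capacity equals the max flow.
In the residual graph, reachable from In: {In, A, C}.
Min-cut edges: In→B (4), A→E (3), C→D (2); capacity 4 + 3 + 2 = 9.

9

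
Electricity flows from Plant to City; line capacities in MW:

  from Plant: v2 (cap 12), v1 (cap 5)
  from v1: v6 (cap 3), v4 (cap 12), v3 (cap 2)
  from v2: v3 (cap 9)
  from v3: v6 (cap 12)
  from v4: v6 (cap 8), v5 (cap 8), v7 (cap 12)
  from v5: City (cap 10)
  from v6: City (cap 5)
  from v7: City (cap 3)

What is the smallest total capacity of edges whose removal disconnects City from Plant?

10

Augment Plant→v1→v6→City: bottleneck 3, flow now 3.
Augment Plant→v1→v3→v6→City: bottleneck 2, flow now 5.
Augment Plant→v2→v3→v1→v4→v5→City: bottleneck 2, flow now 7. (uses reverse residual edge)
Augment Plant→v2→v3→v6→v1→v4→v5→City: bottleneck 3, flow now 10. (uses reverse residual edge)
No augmenting path remains; maximum flow = 10.
By max-flow min-cut, the minimum cut capacity equals the max flow.
In the residual graph, reachable from Plant: {Plant, v2, v3, v6}.
Min-cut edges: Plant→v1 (5), v6→City (5); capacity 5 + 5 = 10.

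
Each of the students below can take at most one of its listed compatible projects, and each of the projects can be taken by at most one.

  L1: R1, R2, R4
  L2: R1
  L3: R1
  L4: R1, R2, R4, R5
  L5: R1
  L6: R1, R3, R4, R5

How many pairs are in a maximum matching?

Unit-capacity flow: source→left, listed edges, right→sink; max matching = max flow.
Augmenting path L1→R1 (+1); matched 1.
Augmenting path L4→R2 (+1); matched 2.
Augmenting path L6→R3 (+1); matched 3.
Augmenting path L2→R1→L1→R4 (+1); matched 4.
No augmenting path remains; maximum matching = 4.
König certificate: {L1, L4, L6, R1} is a vertex cover of size 4 (every listed pair touches it), so no matching can be larger.

4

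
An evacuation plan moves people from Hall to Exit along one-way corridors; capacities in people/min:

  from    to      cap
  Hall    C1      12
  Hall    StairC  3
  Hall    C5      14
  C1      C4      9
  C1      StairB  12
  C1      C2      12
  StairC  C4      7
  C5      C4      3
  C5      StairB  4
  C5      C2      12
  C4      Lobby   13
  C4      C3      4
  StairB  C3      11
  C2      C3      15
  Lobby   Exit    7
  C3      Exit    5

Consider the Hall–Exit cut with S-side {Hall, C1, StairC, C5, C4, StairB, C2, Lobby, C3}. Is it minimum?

Given cut capacity: 7 + 5 = 12.
Augment Hall→C1→C4→Lobby→Exit: bottleneck 7, flow now 7.
Augment Hall→C1→C4→C3→Exit: bottleneck 2, flow now 9.
Augment Hall→C1→StairB→C3→Exit: bottleneck 3, flow now 12.
No augmenting path remains; maximum flow = 12.
Cut capacity 12 equals the max flow, so it is a minimum cut.

Yes — it is a minimum cut (capacity 12).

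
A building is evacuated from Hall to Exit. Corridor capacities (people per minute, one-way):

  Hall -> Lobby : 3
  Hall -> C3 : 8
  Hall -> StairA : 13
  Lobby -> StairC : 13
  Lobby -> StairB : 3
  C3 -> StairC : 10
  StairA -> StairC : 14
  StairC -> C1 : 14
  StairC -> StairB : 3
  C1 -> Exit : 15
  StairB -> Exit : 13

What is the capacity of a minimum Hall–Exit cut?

Augment Hall→Lobby→StairB→Exit: bottleneck 3, flow now 3.
Augment Hall→C3→StairC→C1→Exit: bottleneck 8, flow now 11.
Augment Hall→StairA→StairC→C1→Exit: bottleneck 6, flow now 17.
Augment Hall→StairA→StairC→StairB→Exit: bottleneck 3, flow now 20.
No augmenting path remains; maximum flow = 20.
By max-flow min-cut, the minimum cut capacity equals the max flow.
In the residual graph, reachable from Hall: {Hall, C3, StairA, StairC}.
Min-cut edges: Hall→Lobby (3), StairC→C1 (14), StairC→StairB (3); capacity 3 + 14 + 3 = 20.

20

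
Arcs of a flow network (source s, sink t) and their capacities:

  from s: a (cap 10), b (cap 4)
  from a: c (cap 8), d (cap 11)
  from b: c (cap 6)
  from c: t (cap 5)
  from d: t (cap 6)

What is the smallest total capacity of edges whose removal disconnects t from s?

Augment s→a→c→t: bottleneck 5, flow now 5.
Augment s→a→d→t: bottleneck 5, flow now 10.
Augment s→b→c→a→d→t: bottleneck 1, flow now 11. (uses reverse residual edge)
No augmenting path remains; maximum flow = 11.
By max-flow min-cut, the minimum cut capacity equals the max flow.
In the residual graph, reachable from s: {s, a, b, c, d}.
Min-cut edges: c→t (5), d→t (6); capacity 5 + 6 = 11.

11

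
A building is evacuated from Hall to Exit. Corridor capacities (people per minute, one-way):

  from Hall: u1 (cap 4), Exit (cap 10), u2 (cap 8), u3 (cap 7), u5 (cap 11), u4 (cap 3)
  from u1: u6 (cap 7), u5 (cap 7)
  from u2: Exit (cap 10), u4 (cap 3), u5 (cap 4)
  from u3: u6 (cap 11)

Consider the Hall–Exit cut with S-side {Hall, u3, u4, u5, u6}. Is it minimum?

Given cut capacity: 4 + 8 + 10 = 22.
Augment Hall→Exit: bottleneck 10, flow now 10.
Augment Hall→u2→Exit: bottleneck 8, flow now 18.
No augmenting path remains; maximum flow = 18.
In the residual graph, reachable from Hall: {Hall, u1, u3, u4, u5, u6}.
Min-cut edges: Hall→u2 (8), Hall→Exit (10); capacity 8 + 10 = 18.
Cut capacity 22 exceeds the max flow 18, so it is not minimum.

No — its capacity is 22, but the minimum cut has capacity 18.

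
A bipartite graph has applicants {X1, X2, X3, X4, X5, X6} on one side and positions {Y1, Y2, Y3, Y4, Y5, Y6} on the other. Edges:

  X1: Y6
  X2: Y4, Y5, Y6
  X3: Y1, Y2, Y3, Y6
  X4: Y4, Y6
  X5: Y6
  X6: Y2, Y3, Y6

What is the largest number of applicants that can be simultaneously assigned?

Unit-capacity flow: source→left, listed edges, right→sink; max matching = max flow.
Augmenting path X1→Y6 (+1); matched 1.
Augmenting path X2→Y4 (+1); matched 2.
Augmenting path X3→Y1 (+1); matched 3.
Augmenting path X6→Y2 (+1); matched 4.
Augmenting path X4→Y4→X2→Y5 (+1); matched 5.
No augmenting path remains; maximum matching = 5.
König certificate: {X2, X3, X4, X6, Y6} is a vertex cover of size 5 (every listed pair touches it), so no matching can be larger.

5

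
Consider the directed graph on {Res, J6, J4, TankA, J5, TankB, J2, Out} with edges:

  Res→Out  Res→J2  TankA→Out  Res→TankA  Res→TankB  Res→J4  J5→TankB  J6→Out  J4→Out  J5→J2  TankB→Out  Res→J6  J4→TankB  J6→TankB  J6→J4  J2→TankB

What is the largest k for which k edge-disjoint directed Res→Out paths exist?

5

Assign every edge capacity 1; by Menger, the answer equals the max flow.
Path Res→Out (+1); total 1.
Path Res→J6→Out (+1); total 2.
Path Res→J4→Out (+1); total 3.
Path Res→TankA→Out (+1); total 4.
Path Res→TankB→Out (+1); total 5.
No residual Res→Out path; max flow = 5.
Certifying cut of size 5: {Res→J4, Res→J6, Res→Out, Res→TankA, TankB→Out}.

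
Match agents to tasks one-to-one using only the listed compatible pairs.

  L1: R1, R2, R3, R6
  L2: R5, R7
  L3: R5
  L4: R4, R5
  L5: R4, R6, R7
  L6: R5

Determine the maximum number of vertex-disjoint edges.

Unit-capacity flow: source→left, listed edges, right→sink; max matching = max flow.
Augmenting path L1→R1 (+1); matched 1.
Augmenting path L2→R5 (+1); matched 2.
Augmenting path L4→R4 (+1); matched 3.
Augmenting path L5→R6 (+1); matched 4.
Augmenting path L3→R5→L2→R7 (+1); matched 5.
No augmenting path remains; maximum matching = 5.
König certificate: {L1, L2, L4, L5, R5} is a vertex cover of size 5 (every listed pair touches it), so no matching can be larger.

5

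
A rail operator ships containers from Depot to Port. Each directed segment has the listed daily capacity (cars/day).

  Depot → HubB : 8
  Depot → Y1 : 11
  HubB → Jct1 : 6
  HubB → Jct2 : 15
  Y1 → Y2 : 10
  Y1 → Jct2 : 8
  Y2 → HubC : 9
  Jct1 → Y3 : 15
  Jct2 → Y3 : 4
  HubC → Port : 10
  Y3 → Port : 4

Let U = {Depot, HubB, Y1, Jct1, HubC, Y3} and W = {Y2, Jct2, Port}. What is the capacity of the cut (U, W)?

47

Edges leaving {Depot, HubB, Y1, Jct1, HubC, Y3}: HubB→Jct2 (15), Y1→Y2 (10), Y1→Jct2 (8), HubC→Port (10), Y3→Port (4).
Cut capacity = 15 + 10 + 8 + 10 + 4 = 47.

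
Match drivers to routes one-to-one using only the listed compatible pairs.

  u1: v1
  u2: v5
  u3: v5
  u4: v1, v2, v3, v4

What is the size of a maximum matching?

Unit-capacity flow: source→left, listed edges, right→sink; max matching = max flow.
Augmenting path u1→v1 (+1); matched 1.
Augmenting path u2→v5 (+1); matched 2.
Augmenting path u4→v2 (+1); matched 3.
No augmenting path remains; maximum matching = 3.
König certificate: {u1, u4, v5} is a vertex cover of size 3 (every listed pair touches it), so no matching can be larger.

3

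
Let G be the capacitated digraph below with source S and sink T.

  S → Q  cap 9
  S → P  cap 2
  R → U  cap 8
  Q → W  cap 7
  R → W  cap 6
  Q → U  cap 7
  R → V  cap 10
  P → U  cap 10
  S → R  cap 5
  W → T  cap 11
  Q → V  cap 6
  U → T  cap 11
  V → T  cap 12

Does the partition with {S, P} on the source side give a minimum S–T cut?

Given cut capacity: 9 + 5 + 10 = 24.
Augment S→P→U→T: bottleneck 2, flow now 2.
Augment S→Q→U→T: bottleneck 7, flow now 9.
Augment S→Q→V→T: bottleneck 2, flow now 11.
Augment S→R→U→T: bottleneck 2, flow now 13.
Augment S→R→V→T: bottleneck 3, flow now 16.
No augmenting path remains; maximum flow = 16.
In the residual graph, reachable from S: {S}.
Min-cut edges: S→P (2), S→Q (9), S→R (5); capacity 2 + 9 + 5 = 16.
Cut capacity 24 exceeds the max flow 16, so it is not minimum.

No — its capacity is 24, but the minimum cut has capacity 16.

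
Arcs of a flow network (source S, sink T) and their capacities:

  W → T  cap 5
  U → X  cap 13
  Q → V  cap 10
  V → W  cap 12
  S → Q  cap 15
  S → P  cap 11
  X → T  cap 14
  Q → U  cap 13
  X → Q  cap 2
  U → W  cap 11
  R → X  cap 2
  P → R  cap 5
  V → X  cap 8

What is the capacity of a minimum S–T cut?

17

Augment S→P→R→X→T: bottleneck 2, flow now 2.
Augment S→Q→U→W→T: bottleneck 5, flow now 7.
Augment S→Q→U→X→T: bottleneck 8, flow now 15.
Augment S→Q→V→X→T: bottleneck 2, flow now 17.
No augmenting path remains; maximum flow = 17.
By max-flow min-cut, the minimum cut capacity equals the max flow.
In the residual graph, reachable from S: {S, P, R}.
Min-cut edges: S→Q (15), R→X (2); capacity 15 + 2 = 17.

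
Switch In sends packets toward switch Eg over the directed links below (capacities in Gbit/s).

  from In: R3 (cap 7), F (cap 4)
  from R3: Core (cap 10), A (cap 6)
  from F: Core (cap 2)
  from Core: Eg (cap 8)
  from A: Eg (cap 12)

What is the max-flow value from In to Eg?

Augment In→R3→Core→Eg: bottleneck 7, flow now 7.
Augment In→F→Core→Eg: bottleneck 1, flow now 8.
Augment In→F→Core→R3→A→Eg: bottleneck 1, flow now 9. (uses reverse residual edge)
No augmenting path remains; maximum flow = 9.
In the residual graph, reachable from In: {In, F}.
Min-cut edges: In→R3 (7), F→Core (2); capacity 7 + 2 = 9.
This cut is saturated, so no flow can exceed 9.

9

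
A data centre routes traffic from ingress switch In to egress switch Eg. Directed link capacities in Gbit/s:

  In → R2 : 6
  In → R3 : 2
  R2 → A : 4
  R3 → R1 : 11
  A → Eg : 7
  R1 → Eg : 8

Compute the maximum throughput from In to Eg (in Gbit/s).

6

Augment In→R2→A→Eg: bottleneck 4, flow now 4.
Augment In→R3→R1→Eg: bottleneck 2, flow now 6.
No augmenting path remains; maximum flow = 6.
In the residual graph, reachable from In: {In, R2}.
Min-cut edges: In→R3 (2), R2→A (4); capacity 2 + 4 = 6.
This cut is saturated, so no flow can exceed 6.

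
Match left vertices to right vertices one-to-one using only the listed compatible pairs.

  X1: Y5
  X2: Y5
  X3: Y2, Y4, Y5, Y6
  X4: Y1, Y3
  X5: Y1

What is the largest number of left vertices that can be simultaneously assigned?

4

Unit-capacity flow: source→left, listed edges, right→sink; max matching = max flow.
Augmenting path X1→Y5 (+1); matched 1.
Augmenting path X3→Y2 (+1); matched 2.
Augmenting path X4→Y1 (+1); matched 3.
Augmenting path X5→Y1→X4→Y3 (+1); matched 4.
No augmenting path remains; maximum matching = 4.
König certificate: {X3, X4, X5, Y5} is a vertex cover of size 4 (every listed pair touches it), so no matching can be larger.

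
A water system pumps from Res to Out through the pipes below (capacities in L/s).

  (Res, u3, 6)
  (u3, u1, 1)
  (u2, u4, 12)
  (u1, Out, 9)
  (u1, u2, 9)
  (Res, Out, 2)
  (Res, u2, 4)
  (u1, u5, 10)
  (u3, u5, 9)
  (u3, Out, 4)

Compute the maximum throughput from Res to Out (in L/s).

7

Augment Res→Out: bottleneck 2, flow now 2.
Augment Res→u3→Out: bottleneck 4, flow now 6.
Augment Res→u3→u1→Out: bottleneck 1, flow now 7.
No augmenting path remains; maximum flow = 7.
In the residual graph, reachable from Res: {Res, u2, u3, u4, u5}.
Min-cut edges: Res→Out (2), u3→u1 (1), u3→Out (4); capacity 2 + 1 + 4 = 7.
This cut is saturated, so no flow can exceed 7.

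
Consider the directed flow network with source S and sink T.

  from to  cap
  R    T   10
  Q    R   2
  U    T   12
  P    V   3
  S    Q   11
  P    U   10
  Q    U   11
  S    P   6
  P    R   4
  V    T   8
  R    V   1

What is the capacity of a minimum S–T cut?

17

Augment S→P→R→T: bottleneck 4, flow now 4.
Augment S→P→U→T: bottleneck 2, flow now 6.
Augment S→Q→R→T: bottleneck 2, flow now 8.
Augment S→Q→U→T: bottleneck 9, flow now 17.
No augmenting path remains; maximum flow = 17.
By max-flow min-cut, the minimum cut capacity equals the max flow.
In the residual graph, reachable from S: {S}.
Min-cut edges: S→P (6), S→Q (11); capacity 6 + 11 = 17.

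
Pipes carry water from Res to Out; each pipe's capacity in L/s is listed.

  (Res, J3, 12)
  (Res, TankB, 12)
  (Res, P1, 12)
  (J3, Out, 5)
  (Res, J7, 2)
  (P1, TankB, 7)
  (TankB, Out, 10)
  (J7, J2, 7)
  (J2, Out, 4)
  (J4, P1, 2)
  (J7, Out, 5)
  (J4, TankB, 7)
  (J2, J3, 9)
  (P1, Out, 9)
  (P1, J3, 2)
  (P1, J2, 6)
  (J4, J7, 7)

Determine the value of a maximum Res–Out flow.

29

Augment Res→P1→Out: bottleneck 9, flow now 9.
Augment Res→J7→Out: bottleneck 2, flow now 11.
Augment Res→J3→Out: bottleneck 5, flow now 16.
Augment Res→TankB→Out: bottleneck 10, flow now 26.
Augment Res→P1→J2→Out: bottleneck 3, flow now 29.
No augmenting path remains; maximum flow = 29.
In the residual graph, reachable from Res: {Res, J3, TankB}.
Min-cut edges: Res→P1 (12), Res→J7 (2), J3→Out (5), TankB→Out (10); capacity 12 + 2 + 5 + 10 = 29.
This cut is saturated, so no flow can exceed 29.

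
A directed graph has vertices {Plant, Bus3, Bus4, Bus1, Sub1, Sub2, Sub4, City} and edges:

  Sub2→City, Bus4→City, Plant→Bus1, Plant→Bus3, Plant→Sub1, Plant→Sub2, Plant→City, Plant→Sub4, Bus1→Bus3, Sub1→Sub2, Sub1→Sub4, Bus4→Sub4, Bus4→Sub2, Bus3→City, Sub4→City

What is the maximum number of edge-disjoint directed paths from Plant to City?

Assign every edge capacity 1; by Menger, the answer equals the max flow.
Path Plant→City (+1); total 1.
Path Plant→Bus3→City (+1); total 2.
Path Plant→Sub2→City (+1); total 3.
Path Plant→Sub4→City (+1); total 4.
No residual Plant→City path; max flow = 4.
Certifying cut of size 4: {Bus3→City, Plant→City, Sub2→City, Sub4→City}.

4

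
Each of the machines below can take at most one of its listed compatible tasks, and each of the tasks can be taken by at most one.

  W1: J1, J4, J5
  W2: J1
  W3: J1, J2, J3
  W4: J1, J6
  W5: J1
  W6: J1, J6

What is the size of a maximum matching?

4

Unit-capacity flow: source→left, listed edges, right→sink; max matching = max flow.
Augmenting path W1→J1 (+1); matched 1.
Augmenting path W3→J2 (+1); matched 2.
Augmenting path W4→J6 (+1); matched 3.
Augmenting path W2→J1→W1→J4 (+1); matched 4.
No augmenting path remains; maximum matching = 4.
König certificate: {W1, W3, J1, J6} is a vertex cover of size 4 (every listed pair touches it), so no matching can be larger.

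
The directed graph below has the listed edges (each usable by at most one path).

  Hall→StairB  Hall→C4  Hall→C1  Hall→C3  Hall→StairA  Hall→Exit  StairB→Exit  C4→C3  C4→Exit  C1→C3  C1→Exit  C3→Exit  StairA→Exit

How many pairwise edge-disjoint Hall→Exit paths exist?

6

Assign every edge capacity 1; by Menger, the answer equals the max flow.
Path Hall→Exit (+1); total 1.
Path Hall→StairB→Exit (+1); total 2.
Path Hall→C4→Exit (+1); total 3.
Path Hall→C1→Exit (+1); total 4.
Path Hall→C3→Exit (+1); total 5.
Path Hall→StairA→Exit (+1); total 6.
No residual Hall→Exit path; max flow = 6.
Certifying cut of size 6: {Hall→C1, Hall→C3, Hall→C4, Hall→Exit, Hall→StairA, Hall→StairB}.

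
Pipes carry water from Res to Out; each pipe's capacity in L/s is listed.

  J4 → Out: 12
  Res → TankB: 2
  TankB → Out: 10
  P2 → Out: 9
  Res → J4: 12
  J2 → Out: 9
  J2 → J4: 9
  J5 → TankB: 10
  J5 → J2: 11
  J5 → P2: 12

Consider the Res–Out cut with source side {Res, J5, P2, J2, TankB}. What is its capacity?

49

Edges leaving {Res, J5, P2, J2, TankB}: Res→J4 (12), P2→Out (9), J2→J4 (9), J2→Out (9), TankB→Out (10).
Cut capacity = 12 + 9 + 9 + 9 + 10 = 49.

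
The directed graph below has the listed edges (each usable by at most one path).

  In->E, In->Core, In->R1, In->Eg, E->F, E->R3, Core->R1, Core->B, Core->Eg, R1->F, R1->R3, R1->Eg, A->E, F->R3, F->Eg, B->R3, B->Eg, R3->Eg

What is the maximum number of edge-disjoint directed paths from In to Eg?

4

Assign every edge capacity 1; by Menger, the answer equals the max flow.
Path In→Eg (+1); total 1.
Path In→Core→Eg (+1); total 2.
Path In→R1→Eg (+1); total 3.
Path In→E→F→Eg (+1); total 4.
No residual In→Eg path; max flow = 4.
Certifying cut of size 4: {In→Core, In→E, In→Eg, In→R1}.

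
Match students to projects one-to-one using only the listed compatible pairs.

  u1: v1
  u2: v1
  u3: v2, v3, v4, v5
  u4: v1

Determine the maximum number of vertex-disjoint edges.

Unit-capacity flow: source→left, listed edges, right→sink; max matching = max flow.
Augmenting path u1→v1 (+1); matched 1.
Augmenting path u3→v2 (+1); matched 2.
No augmenting path remains; maximum matching = 2.
König certificate: {u3, v1} is a vertex cover of size 2 (every listed pair touches it), so no matching can be larger.

2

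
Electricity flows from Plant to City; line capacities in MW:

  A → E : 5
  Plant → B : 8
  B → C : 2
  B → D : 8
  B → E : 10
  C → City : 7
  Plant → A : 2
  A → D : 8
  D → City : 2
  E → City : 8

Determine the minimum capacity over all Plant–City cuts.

Augment Plant→A→D→City: bottleneck 2, flow now 2.
Augment Plant→B→C→City: bottleneck 2, flow now 4.
Augment Plant→B→E→City: bottleneck 6, flow now 10.
No augmenting path remains; maximum flow = 10.
By max-flow min-cut, the minimum cut capacity equals the max flow.
In the residual graph, reachable from Plant: {Plant}.
Min-cut edges: Plant→A (2), Plant→B (8); capacity 2 + 8 = 10.

10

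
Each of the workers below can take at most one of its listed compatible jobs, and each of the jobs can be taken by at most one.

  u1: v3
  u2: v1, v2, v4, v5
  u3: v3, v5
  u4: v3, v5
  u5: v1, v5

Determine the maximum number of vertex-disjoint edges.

Unit-capacity flow: source→left, listed edges, right→sink; max matching = max flow.
Augmenting path u1→v3 (+1); matched 1.
Augmenting path u2→v1 (+1); matched 2.
Augmenting path u3→v5 (+1); matched 3.
Augmenting path u5→v1→u2→v2 (+1); matched 4.
No augmenting path remains; maximum matching = 4.
König certificate: {u2, u5, v3, v5} is a vertex cover of size 4 (every listed pair touches it), so no matching can be larger.

4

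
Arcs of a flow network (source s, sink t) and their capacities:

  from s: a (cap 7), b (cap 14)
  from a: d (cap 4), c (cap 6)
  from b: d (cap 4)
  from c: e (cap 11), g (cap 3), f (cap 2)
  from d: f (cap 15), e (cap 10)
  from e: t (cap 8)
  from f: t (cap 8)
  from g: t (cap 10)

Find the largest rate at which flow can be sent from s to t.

Augment s→a→c→e→t: bottleneck 6, flow now 6.
Augment s→a→d→e→t: bottleneck 1, flow now 7.
Augment s→b→d→e→t: bottleneck 1, flow now 8.
Augment s→b→d→f→t: bottleneck 3, flow now 11.
No augmenting path remains; maximum flow = 11.
In the residual graph, reachable from s: {s, b}.
Min-cut edges: s→a (7), b→d (4); capacity 7 + 4 = 11.
This cut is saturated, so no flow can exceed 11.

11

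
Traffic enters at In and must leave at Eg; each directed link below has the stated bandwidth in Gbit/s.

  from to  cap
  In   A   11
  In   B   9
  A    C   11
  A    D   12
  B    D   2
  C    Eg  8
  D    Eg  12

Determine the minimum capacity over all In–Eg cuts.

13

Augment In→A→C→Eg: bottleneck 8, flow now 8.
Augment In→A→D→Eg: bottleneck 3, flow now 11.
Augment In→B→D→Eg: bottleneck 2, flow now 13.
No augmenting path remains; maximum flow = 13.
By max-flow min-cut, the minimum cut capacity equals the max flow.
In the residual graph, reachable from In: {In, B}.
Min-cut edges: In→A (11), B→D (2); capacity 11 + 2 = 13.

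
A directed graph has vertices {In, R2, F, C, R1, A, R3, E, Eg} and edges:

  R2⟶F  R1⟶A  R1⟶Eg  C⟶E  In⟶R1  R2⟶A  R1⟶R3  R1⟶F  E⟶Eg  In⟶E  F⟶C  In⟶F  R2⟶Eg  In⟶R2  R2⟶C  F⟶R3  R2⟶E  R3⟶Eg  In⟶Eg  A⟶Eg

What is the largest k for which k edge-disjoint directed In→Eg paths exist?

5

Assign every edge capacity 1; by Menger, the answer equals the max flow.
Path In→Eg (+1); total 1.
Path In→R2→Eg (+1); total 2.
Path In→R1→Eg (+1); total 3.
Path In→E→Eg (+1); total 4.
Path In→F→R3→Eg (+1); total 5.
No residual In→Eg path; max flow = 5.
Certifying cut of size 5: {In→E, In→Eg, In→F, In→R1, In→R2}.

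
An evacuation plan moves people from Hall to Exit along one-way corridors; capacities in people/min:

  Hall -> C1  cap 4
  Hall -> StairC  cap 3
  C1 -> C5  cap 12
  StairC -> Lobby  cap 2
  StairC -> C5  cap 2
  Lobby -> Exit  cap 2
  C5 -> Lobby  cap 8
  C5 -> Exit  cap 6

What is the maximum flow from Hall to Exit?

Augment Hall→C1→C5→Exit: bottleneck 4, flow now 4.
Augment Hall→StairC→Lobby→Exit: bottleneck 2, flow now 6.
Augment Hall→StairC→C5→Exit: bottleneck 1, flow now 7.
No augmenting path remains; maximum flow = 7.
In the residual graph, reachable from Hall: {Hall}.
Min-cut edges: Hall→C1 (4), Hall→StairC (3); capacity 4 + 3 = 7.
This cut is saturated, so no flow can exceed 7.

7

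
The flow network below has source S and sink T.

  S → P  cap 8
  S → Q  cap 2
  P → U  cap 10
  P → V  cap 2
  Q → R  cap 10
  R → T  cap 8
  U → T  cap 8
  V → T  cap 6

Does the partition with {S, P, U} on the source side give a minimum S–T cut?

Given cut capacity: 2 + 2 + 8 = 12.
Augment S→P→U→T: bottleneck 8, flow now 8.
Augment S→Q→R→T: bottleneck 2, flow now 10.
No augmenting path remains; maximum flow = 10.
In the residual graph, reachable from S: {S}.
Min-cut edges: S→P (8), S→Q (2); capacity 8 + 2 = 10.
Cut capacity 12 exceeds the max flow 10, so it is not minimum.

No — its capacity is 12, but the minimum cut has capacity 10.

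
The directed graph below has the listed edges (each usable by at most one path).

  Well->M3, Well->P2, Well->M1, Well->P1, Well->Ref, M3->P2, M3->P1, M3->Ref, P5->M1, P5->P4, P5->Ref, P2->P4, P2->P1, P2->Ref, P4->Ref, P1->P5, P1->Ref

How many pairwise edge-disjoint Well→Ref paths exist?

Assign every edge capacity 1; by Menger, the answer equals the max flow.
Path Well→Ref (+1); total 1.
Path Well→M3→Ref (+1); total 2.
Path Well→P2→Ref (+1); total 3.
Path Well→P1→Ref (+1); total 4.
No residual Well→Ref path; max flow = 4.
Certifying cut of size 4: {Well→M3, Well→P1, Well→P2, Well→Ref}.

4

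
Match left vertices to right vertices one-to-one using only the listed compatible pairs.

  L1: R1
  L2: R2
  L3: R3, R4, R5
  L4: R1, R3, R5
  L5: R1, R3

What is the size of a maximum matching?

5

Unit-capacity flow: source→left, listed edges, right→sink; max matching = max flow.
Augmenting path L1→R1 (+1); matched 1.
Augmenting path L2→R2 (+1); matched 2.
Augmenting path L3→R3 (+1); matched 3.
Augmenting path L4→R5 (+1); matched 4.
Augmenting path L5→R3→L3→R4 (+1); matched 5.
No augmenting path remains; maximum matching = 5.
König certificate: {L1, L2, L3, L4, L5} is a vertex cover of size 5 (every listed pair touches it), so no matching can be larger.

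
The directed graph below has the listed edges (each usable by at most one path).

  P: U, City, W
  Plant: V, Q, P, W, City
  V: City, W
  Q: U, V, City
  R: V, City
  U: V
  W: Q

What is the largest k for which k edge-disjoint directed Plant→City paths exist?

Assign every edge capacity 1; by Menger, the answer equals the max flow.
Path Plant→City (+1); total 1.
Path Plant→P→City (+1); total 2.
Path Plant→Q→City (+1); total 3.
Path Plant→V→City (+1); total 4.
No residual Plant→City path; max flow = 4.
Certifying cut of size 4: {Plant→City, Plant→P, Q→City, V→City}.

4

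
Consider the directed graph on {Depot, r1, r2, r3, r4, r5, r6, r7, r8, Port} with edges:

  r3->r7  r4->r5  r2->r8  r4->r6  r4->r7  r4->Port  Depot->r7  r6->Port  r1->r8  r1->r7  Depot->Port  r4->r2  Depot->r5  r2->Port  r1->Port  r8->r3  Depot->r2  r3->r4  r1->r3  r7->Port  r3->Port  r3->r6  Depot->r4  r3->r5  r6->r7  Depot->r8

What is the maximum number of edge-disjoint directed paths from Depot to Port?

5

Assign every edge capacity 1; by Menger, the answer equals the max flow.
Path Depot→Port (+1); total 1.
Path Depot→r2→Port (+1); total 2.
Path Depot→r4→Port (+1); total 3.
Path Depot→r7→Port (+1); total 4.
Path Depot→r8→r3→Port (+1); total 5.
No residual Depot→Port path; max flow = 5.
Certifying cut of size 5: {Depot→Port, Depot→r2, Depot→r4, Depot→r7, Depot→r8}.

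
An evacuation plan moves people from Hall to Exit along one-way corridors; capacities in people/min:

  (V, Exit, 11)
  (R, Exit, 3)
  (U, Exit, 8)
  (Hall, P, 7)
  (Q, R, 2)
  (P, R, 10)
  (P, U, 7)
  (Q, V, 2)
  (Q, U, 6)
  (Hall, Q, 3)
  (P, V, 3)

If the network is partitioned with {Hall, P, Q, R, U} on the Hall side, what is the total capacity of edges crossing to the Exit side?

16

Edges leaving {Hall, P, Q, R, U}: P→V (3), Q→V (2), R→Exit (3), U→Exit (8).
Cut capacity = 3 + 2 + 3 + 8 = 16.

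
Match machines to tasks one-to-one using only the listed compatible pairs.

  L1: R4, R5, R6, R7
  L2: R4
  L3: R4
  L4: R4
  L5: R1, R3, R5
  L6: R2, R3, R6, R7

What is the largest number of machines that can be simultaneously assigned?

4

Unit-capacity flow: source→left, listed edges, right→sink; max matching = max flow.
Augmenting path L1→R4 (+1); matched 1.
Augmenting path L5→R1 (+1); matched 2.
Augmenting path L6→R2 (+1); matched 3.
Augmenting path L2→R4→L1→R5 (+1); matched 4.
No augmenting path remains; maximum matching = 4.
König certificate: {L1, L5, L6, R4} is a vertex cover of size 4 (every listed pair touches it), so no matching can be larger.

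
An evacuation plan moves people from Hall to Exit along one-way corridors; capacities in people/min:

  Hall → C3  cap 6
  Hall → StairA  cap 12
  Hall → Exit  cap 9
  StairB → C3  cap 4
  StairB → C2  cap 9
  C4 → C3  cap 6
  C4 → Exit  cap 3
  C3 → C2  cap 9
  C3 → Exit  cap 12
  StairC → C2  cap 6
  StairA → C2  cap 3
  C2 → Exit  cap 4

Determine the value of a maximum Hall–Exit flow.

Augment Hall→Exit: bottleneck 9, flow now 9.
Augment Hall→C3→Exit: bottleneck 6, flow now 15.
Augment Hall→StairA→C2→Exit: bottleneck 3, flow now 18.
No augmenting path remains; maximum flow = 18.
In the residual graph, reachable from Hall: {Hall, StairA}.
Min-cut edges: Hall→C3 (6), Hall→Exit (9), StairA→C2 (3); capacity 6 + 9 + 3 = 18.
This cut is saturated, so no flow can exceed 18.

18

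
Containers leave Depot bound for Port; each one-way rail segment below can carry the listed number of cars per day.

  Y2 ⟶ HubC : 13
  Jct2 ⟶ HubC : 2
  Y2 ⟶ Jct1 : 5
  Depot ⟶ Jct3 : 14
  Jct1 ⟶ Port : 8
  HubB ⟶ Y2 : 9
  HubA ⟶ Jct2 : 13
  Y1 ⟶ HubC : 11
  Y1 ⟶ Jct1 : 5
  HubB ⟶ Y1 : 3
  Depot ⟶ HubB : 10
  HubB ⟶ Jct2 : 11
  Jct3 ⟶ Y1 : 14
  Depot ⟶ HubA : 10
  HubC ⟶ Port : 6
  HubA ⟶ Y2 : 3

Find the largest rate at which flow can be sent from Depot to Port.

Augment Depot→HubB→Jct2→HubC→Port: bottleneck 2, flow now 2.
Augment Depot→HubB→Y1→Jct1→Port: bottleneck 3, flow now 5.
Augment Depot→HubB→Y2→Jct1→Port: bottleneck 5, flow now 10.
Augment Depot→HubA→Y2→HubC→Port: bottleneck 3, flow now 13.
Augment Depot→Jct3→Y1→HubC→Port: bottleneck 1, flow now 14.
No augmenting path remains; maximum flow = 14.
In the residual graph, reachable from Depot: {Depot, HubB, HubA, Jct3, Jct2, Y1, Y2, Jct1, HubC}.
Min-cut edges: Jct1→Port (8), HubC→Port (6); capacity 8 + 6 = 14.
This cut is saturated, so no flow can exceed 14.

14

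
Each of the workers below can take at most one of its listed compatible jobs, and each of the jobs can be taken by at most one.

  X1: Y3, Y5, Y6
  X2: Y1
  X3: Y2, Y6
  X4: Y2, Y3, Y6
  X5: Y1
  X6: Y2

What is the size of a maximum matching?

Unit-capacity flow: source→left, listed edges, right→sink; max matching = max flow.
Augmenting path X1→Y3 (+1); matched 1.
Augmenting path X2→Y1 (+1); matched 2.
Augmenting path X3→Y2 (+1); matched 3.
Augmenting path X4→Y6 (+1); matched 4.
Augmenting path X6→Y2→X3→Y6→X4→Y3→X1→Y5 (+1); matched 5.
No augmenting path remains; maximum matching = 5.
König certificate: {X1, X3, X4, X6, Y1} is a vertex cover of size 5 (every listed pair touches it), so no matching can be larger.

5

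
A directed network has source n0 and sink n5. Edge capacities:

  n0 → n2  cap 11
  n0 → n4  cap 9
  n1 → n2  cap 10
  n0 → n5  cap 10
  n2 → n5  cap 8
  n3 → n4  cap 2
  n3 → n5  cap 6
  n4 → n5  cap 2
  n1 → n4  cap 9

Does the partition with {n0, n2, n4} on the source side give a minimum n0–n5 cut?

Yes — it is a minimum cut (capacity 20).

Given cut capacity: 10 + 8 + 2 = 20.
Augment n0→n5: bottleneck 10, flow now 10.
Augment n0→n2→n5: bottleneck 8, flow now 18.
Augment n0→n4→n5: bottleneck 2, flow now 20.
No augmenting path remains; maximum flow = 20.
Cut capacity 20 equals the max flow, so it is a minimum cut.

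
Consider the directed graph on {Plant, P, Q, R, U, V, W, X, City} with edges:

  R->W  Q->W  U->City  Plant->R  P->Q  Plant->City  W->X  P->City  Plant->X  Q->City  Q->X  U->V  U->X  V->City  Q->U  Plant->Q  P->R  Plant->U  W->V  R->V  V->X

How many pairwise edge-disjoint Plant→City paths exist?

4

Assign every edge capacity 1; by Menger, the answer equals the max flow.
Path Plant→City (+1); total 1.
Path Plant→Q→City (+1); total 2.
Path Plant→U→City (+1); total 3.
Path Plant→R→V→City (+1); total 4.
No residual Plant→City path; max flow = 4.
Certifying cut of size 4: {Plant→City, Plant→Q, Plant→R, Plant→U}.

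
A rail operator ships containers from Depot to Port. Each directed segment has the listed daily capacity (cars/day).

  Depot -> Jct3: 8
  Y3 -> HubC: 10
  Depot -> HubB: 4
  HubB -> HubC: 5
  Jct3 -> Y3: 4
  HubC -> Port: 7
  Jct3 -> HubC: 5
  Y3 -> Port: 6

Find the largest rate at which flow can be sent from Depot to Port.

11

Augment Depot→HubB→HubC→Port: bottleneck 4, flow now 4.
Augment Depot→Jct3→Y3→Port: bottleneck 4, flow now 8.
Augment Depot→Jct3→HubC→Port: bottleneck 3, flow now 11.
No augmenting path remains; maximum flow = 11.
In the residual graph, reachable from Depot: {Depot, HubB, Jct3, HubC}.
Min-cut edges: Jct3→Y3 (4), HubC→Port (7); capacity 4 + 7 = 11.
This cut is saturated, so no flow can exceed 11.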